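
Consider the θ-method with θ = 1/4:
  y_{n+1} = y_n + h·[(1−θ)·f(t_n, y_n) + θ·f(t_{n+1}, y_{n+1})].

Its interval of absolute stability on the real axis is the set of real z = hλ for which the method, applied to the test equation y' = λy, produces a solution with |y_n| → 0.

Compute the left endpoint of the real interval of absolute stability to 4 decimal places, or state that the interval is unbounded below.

Test eqn y'=λy, z=hλ:
  y_{n+1} = y_n + z·[3/4·y_n + 1/4·y_{n+1}] ⇒ (1 − 1/4z)y_{n+1} = (1 + 3/4z)y_n
  R(z) = (1 + 3/4z)/(1 − 1/4z).

Need |R(x)|<1, x<0.
x=-0.86: |R|=0.2922
R=−1: 1+3/4x = −1+1/4x ⇒ -1/2x=2 ⇒ x=2/(-1/2)=-4.0000
Confirm numerically:
  x=-3.890: |R|=0.97212 <1
  x=-2.924: |R|=0.68920 <1
  x=-2.025: |R|=0.34440 <1
  x=-1.782: |R|=0.23279 <1
  x=-4.423: |R|=1.10044 >1
  x=-4.422: |R|=1.10021 >1
  x=-4.221: |R|=1.05376 >1
Interval (-4.0000, 0).

left endpoint -4.0000.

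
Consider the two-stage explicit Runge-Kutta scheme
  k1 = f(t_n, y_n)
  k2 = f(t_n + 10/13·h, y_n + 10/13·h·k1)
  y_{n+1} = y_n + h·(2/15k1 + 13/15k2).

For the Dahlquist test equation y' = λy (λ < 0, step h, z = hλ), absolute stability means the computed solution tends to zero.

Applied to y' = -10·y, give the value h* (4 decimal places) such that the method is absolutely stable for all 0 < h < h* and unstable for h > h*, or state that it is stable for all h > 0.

(-1.5000,0); λ=-10 ⇒ h* = (3/2)/10 = 0.1500.

On y'=λy, z=hλ:
  k1=λy_n ⇒ h·k1=z·y_n;  k2=λ(1+10/13z)y_n ⇒ h·k2=z(1+10/13z)y_n
  y_{n+1}/y_n = 1 + 2/15z + 13/15z(1+10/13z) = 1 + z + 2/3z²
  so R(z) = 1 + z + 2/3z².

Solve |R(x)|<1 on ℝ⁻.
x=-1.65: |R|=1.1650
R=1: x+2/3x²=0 ⇒ x=−3/2=-1.5000; min R=1−1/(4·2/3)=0.6250>−1
Confirm numerically:
  x=-1.174: |R|=0.74485 <1
  x=-0.963: |R|=0.65525 <1
  x=-0.904: |R|=0.64081 <1
  x=-1.669: |R|=1.18804 >1
  x=-1.635: |R|=1.14715 >1
Stable set (-1.5000, 0).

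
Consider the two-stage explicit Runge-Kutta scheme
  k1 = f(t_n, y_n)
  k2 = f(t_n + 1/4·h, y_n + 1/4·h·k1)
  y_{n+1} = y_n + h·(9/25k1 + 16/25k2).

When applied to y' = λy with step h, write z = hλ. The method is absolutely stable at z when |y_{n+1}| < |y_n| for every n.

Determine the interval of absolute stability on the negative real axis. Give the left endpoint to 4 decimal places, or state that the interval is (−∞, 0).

Set f=λy, z=hλ:
  k1=λy_n ⇒ h·k1=z·y_n;  k2=λ(1+1/4z)y_n ⇒ h·k2=z(1+1/4z)y_n
  y_{n+1}/y_n = 1 + 9/25z + 16/25z(1+1/4z) = 1 + z + 4/25z²
  R(z) = 1 + z + 4/25z².

Boundary: |R(x)|=1, x<0.
x=-0.49: |R|=0.5484
R=1: x+4/25x²=0 ⇒ x=−25/4=-6.2500; min R=1−1/(4·4/25)=-0.5625>−1
Confirm numerically:
  x=-4.358: |R|=0.31925 <1
  x=-3.082: |R|=0.56220 <1
  x=-2.964: |R|=0.55835 <1
  x=-6.788: |R|=1.58431 >1
  x=-6.308: |R|=1.05854 >1
So |R|<1 on (-6.2500, 0).

(-6.2500, 0).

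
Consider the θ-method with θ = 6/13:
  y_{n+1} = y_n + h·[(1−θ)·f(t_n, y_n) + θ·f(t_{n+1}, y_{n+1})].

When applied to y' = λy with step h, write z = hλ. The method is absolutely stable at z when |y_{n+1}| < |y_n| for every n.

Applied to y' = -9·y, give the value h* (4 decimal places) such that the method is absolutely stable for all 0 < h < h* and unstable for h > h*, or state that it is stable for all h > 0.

Set f=λy, z=hλ:
  y_{n+1} = y_n + z·[7/13·y_n + 6/13·y_{n+1}] ⇒ (1 − 6/13z)y_{n+1} = (1 + 7/13z)y_n
  ⇒ R(z) = (1 + 7/13z)/(1 − 6/13z).

Solve |R(x)|<1 on ℝ⁻.
x=-0.33: |R|=0.7136
R=−1: 1+7/13x = −1+6/13x ⇒ -1/13x=2 ⇒ x=2/(-1/13)=-26.0000
Confirm numerically:
  x=-20.451: |R|=0.95911 <1
  x=-18.663: |R|=0.94129 <1
  x=-13.368: |R|=0.86448 <1
  x=-11.223: |R|=0.81606 <1
  x=-26.586: |R|=1.00340 >1
  x=-26.231: |R|=1.00136 >1
Interval (-26.0000, 0).

(-26.0000,0); λ=-9 ⇒ h* = (26)/9 = 2.8889.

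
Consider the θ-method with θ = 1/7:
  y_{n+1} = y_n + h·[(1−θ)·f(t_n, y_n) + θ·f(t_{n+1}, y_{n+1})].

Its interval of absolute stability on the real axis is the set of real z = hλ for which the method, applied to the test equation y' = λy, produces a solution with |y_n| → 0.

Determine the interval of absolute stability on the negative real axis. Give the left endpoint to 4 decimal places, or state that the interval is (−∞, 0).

Test eqn y'=λy, z=hλ:
  y_{n+1} = y_n + z·[6/7·y_n + 1/7·y_{n+1}] ⇒ (1 − 1/7z)y_{n+1} = (1 + 6/7z)y_n
  Hence R(z) = (1 + 6/7z)/(1 − 1/7z).

Boundary: |R(x)|=1, x<0.
x=-0.88: |R|=0.2183
R=−1: 1+6/7x = −1+1/7x ⇒ -5/7x=2 ⇒ x=2/(-5/7)=-2.8000
Confirm numerically:
  x=-2.611: |R|=0.90168 <1
  x=-2.032: |R|=0.57484 <1
  x=-1.955: |R|=0.52820 <1
  x=-3.398: |R|=1.28756 >1
  x=-2.869: |R|=1.03496 >1
Stable set (-2.8000, 0).

(-2.8000, 0).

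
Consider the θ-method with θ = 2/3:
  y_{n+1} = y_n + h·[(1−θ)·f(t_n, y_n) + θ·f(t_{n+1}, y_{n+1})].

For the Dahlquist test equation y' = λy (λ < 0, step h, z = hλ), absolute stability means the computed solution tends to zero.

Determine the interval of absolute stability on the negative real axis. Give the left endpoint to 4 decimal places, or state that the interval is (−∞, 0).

On y'=λy, z=hλ:
  y_{n+1} = y_n + z·[1/3·y_n + 2/3·y_{n+1}] ⇒ (1 − 2/3z)y_{n+1} = (1 + 1/3z)y_n
  R(z) = (1 + 1/3z)/(1 − 2/3z).

Need |R(x)|<1, x<0.
x=-1.76: |R|=0.1902
x=-2: |R|=0.1429
x=-10: |R|=0.3043
x=-100: |R|=0.4778
θ=2/3≥1/2 ⇒ |1+1/3x|<|1−2/3x| ∀x<0 ⇒ stable on all of ℝ⁻.

interval (−∞, 0).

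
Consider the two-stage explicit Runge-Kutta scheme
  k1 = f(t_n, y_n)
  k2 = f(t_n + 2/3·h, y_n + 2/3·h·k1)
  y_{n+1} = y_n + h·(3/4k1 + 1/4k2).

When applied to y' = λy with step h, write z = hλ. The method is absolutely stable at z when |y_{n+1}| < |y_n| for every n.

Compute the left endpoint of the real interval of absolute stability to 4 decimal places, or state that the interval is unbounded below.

Set f=λy, z=hλ:
  k1=λy_n ⇒ h·k1=z·y_n;  k2=λ(1+2/3z)y_n ⇒ h·k2=z(1+2/3z)y_n
  y_{n+1}/y_n = 1 + 3/4z + 1/4z(1+2/3z) = 1 + z + 1/6z²
  ⇒ R(z) = 1 + z + 1/6z².

Need |R(x)|<1, x<0.
x=-0.97: |R|=0.1868
R=1: x+1/6x²=0 ⇒ x=−6=-6.0000; min R=1−1/(4·1/6)=-0.5000>−1
Confirm numerically:
  x=-5.771: |R|=0.77974 <1
  x=-5.530: |R|=0.56682 <1
  x=-2.436: |R|=0.44698 <1
  x=-6.403: |R|=1.43007 >1
  x=-6.210: |R|=1.21735 >1
  x=-6.116: |R|=1.11824 >1
Interval (-6.0000, 0).

z* = -6.0000.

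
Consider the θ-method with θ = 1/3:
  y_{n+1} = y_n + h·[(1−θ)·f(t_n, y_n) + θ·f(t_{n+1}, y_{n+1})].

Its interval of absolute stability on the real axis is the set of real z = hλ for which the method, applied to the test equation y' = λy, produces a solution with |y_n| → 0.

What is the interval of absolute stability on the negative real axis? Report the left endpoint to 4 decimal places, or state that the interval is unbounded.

z∈(-6.0000,0).

With y'=λy (z=hλ):
  y_{n+1} = y_n + z·[2/3·y_n + 1/3·y_{n+1}] ⇒ (1 − 1/3z)y_{n+1} = (1 + 2/3z)y_n
  ⇒ R(z) = (1 + 2/3z)/(1 − 1/3z).

Find x<0 with |R(x)|<1.
x=-1.72: |R|=0.0932
R=−1: 1+2/3x = −1+1/3x ⇒ -1/3x=2 ⇒ x=2/(-1/3)=-6.0000
Confirm numerically:
  x=-5.341: |R|=0.92099 <1
  x=-5.049: |R|=0.88185 <1
  x=-2.889: |R|=0.47173 <1
  x=-6.552: |R|=1.05779 >1
  x=-6.422: |R|=1.04479 >1
  x=-6.042: |R|=1.00464 >1
So |R|<1 on (-6.0000, 0).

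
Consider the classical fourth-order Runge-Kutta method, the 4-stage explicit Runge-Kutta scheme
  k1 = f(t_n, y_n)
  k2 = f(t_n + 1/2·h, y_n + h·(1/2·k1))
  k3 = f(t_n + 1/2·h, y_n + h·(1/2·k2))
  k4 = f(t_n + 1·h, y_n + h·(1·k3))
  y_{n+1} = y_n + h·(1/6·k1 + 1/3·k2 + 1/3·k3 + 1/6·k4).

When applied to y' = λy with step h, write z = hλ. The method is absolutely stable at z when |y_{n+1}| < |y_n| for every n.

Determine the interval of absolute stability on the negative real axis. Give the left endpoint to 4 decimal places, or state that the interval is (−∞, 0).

With y'=λy (z=hλ):
  order 4, 4-stage ⇒ R(z)=1+z+z^2/2+z^3/6+z^4/24
  (e.g. R(-0.76)=0.46954, |R|=0.46954)

Find x<0 with |R(x)|<1.
x=-0.76: |R|=0.4695
|R(-3.06)|=1.4996 |R(-2.26)|=0.4569 |R(-0.57)|=0.5660
Bisect:
  x_lo=-3.5172 |R|=2.7928  x_hi=-0.2419 |R|=0.7851
  mid=-1.87954 |R|=0.30015 →hi
  mid=-2.69836 |R|=0.87665 →hi
  mid=-3.10777 |R|=1.60548 →lo
  mid=-2.90306 |R|=1.19257 →lo
  mid=-2.80071 |R|=1.02349 →lo
  mid=-2.74953 |R|=0.94741 →hi
  mid=-2.77512 |R|=0.98477 →hi
  mid=-2.78792 |R|=1.00396 →lo
  mid=-2.78152 |R|=0.99433 →hi
  ...
  [-2.78532,-2.78512] ⇒ x*=-2.7853
So |R|<1 on (-2.7853, 0).

z∈(-2.7853,0).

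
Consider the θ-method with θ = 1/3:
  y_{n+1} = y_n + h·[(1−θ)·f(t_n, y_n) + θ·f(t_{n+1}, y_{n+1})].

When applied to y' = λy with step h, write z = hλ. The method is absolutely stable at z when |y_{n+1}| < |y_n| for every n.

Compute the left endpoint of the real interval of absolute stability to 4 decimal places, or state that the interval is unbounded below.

Test eqn y'=λy, z=hλ:
  y_{n+1} = y_n + z·[2/3·y_n + 1/3·y_{n+1}] ⇒ (1 − 1/3z)y_{n+1} = (1 + 2/3z)y_n
  R(z) = (1 + 2/3z)/(1 − 1/3z).

Need |R(x)|<1, x<0.
x=-0.5: |R|=0.5714
R=−1: 1+2/3x = −1+1/3x ⇒ -1/3x=2 ⇒ x=2/(-1/3)=-6.0000
Confirm numerically:
  x=-5.250: |R|=0.90909 <1
  x=-4.432: |R|=0.78902 <1
  x=-3.152: |R|=0.53706 <1
  x=-6.419: |R|=1.04448 >1
  x=-6.391: |R|=1.04164 >1
Stable set (-6.0000, 0).

left endpoint -6.0000.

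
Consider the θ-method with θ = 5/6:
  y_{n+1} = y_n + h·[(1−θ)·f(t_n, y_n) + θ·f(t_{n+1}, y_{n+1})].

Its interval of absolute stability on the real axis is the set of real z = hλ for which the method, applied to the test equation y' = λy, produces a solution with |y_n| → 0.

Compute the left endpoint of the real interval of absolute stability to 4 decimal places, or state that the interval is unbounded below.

(−∞, 0) — no finite endpoint.

On y'=λy, z=hλ:
  y_{n+1} = y_n + z·[1/6·y_n + 5/6·y_{n+1}] ⇒ (1 − 5/6z)y_{n+1} = (1 + 1/6z)y_n
  ⇒ R(z) = (1 + 1/6z)/(1 − 5/6z).

Need |R(x)|<1, x<0.
x=-1.16: |R|=0.4102
x=-2: |R|=0.2500
x=-10: |R|=0.0714
x=-100: |R|=0.1858
θ=5/6≥1/2 ⇒ |1+1/6x|<|1−5/6x| ∀x<0 ⇒ stable on all of ℝ⁻.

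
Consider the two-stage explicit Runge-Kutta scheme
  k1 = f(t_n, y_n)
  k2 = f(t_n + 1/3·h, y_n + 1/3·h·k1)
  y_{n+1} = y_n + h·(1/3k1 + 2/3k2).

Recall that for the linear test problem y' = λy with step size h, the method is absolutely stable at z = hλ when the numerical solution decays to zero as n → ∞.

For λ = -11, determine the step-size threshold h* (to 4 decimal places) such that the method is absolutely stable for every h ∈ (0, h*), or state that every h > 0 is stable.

(-4.5000,0); λ=-11 ⇒ h* = (9/2)/11 = 0.4091.

On y'=λy, z=hλ:
  k1=λy_n ⇒ h·k1=z·y_n;  k2=λ(1+1/3z)y_n ⇒ h·k2=z(1+1/3z)y_n
  y_{n+1}/y_n = 1 + 1/3z + 2/3z(1+1/3z) = 1 + z + 2/9z²
  so R(z) = 1 + z + 2/9z².

Boundary: |R(x)|=1, x<0.
x=-0.85: |R|=0.3106
R=1: x+2/9x²=0 ⇒ x=−9/2=-4.5000; min R=1−1/(4·2/9)=-0.1250>−1
Confirm numerically:
  x=-4.478: |R|=0.97811 <1
  x=-3.366: |R|=0.15177 <1
  x=-2.362: |R|=0.12221 <1
  x=-2.119: |R|=0.12119 <1
  x=-4.951: |R|=1.49620 >1
  x=-4.787: |R|=1.30530 >1
  x=-4.523: |R|=1.02312 >1
Stable set (-4.5000, 0).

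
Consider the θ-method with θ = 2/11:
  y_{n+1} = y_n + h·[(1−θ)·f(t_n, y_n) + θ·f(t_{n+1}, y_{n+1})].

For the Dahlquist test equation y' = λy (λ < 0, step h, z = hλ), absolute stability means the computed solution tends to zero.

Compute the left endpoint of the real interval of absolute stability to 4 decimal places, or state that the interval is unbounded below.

left endpoint -3.1429.

Set f=λy, z=hλ:
  y_{n+1} = y_n + z·[9/11·y_n + 2/11·y_{n+1}] ⇒ (1 − 2/11z)y_{n+1} = (1 + 9/11z)y_n
  Hence R(z) = (1 + 9/11z)/(1 − 2/11z).

Need |R(x)|<1, x<0.
x=-1.53: |R|=0.1970
R=−1: 1+9/11x = −1+2/11x ⇒ -7/11x=2 ⇒ x=2/(-7/11)=-3.1429
Confirm numerically:
  x=-2.194: |R|=0.56836 <1
  x=-2.048: |R|=0.49232 <1
  x=-1.992: |R|=0.46236 <1
  x=-1.859: |R|=0.38939 <1
  x=-3.485: |R|=1.13328 >1
  x=-3.293: |R|=1.05976 >1
  x=-3.193: |R|=1.02019 >1
Interval (-3.1429, 0).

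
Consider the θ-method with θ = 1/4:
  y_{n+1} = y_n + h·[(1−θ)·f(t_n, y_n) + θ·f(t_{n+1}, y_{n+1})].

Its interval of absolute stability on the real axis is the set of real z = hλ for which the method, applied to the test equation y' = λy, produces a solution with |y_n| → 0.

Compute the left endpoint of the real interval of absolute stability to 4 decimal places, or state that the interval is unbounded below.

z* = -4.0000.

Set f=λy, z=hλ:
  y_{n+1} = y_n + z·[3/4·y_n + 1/4·y_{n+1}] ⇒ (1 − 1/4z)y_{n+1} = (1 + 3/4z)y_n
  R(z) = (1 + 3/4z)/(1 − 1/4z).

Need |R(x)|<1, x<0.
x=-1.45: |R|=0.0642
R=−1: 1+3/4x = −1+1/4x ⇒ -1/2x=2 ⇒ x=2/(-1/2)=-4.0000
Confirm numerically:
  x=-3.652: |R|=0.90904 <1
  x=-3.301: |R|=0.80852 <1
  x=-2.729: |R|=0.62223 <1
  x=-1.700: |R|=0.19298 <1
  x=-4.166: |R|=1.04066 >1
  x=-4.124: |R|=1.03053 >1
  x=-4.030: |R|=1.00747 >1
Stable set (-4.0000, 0).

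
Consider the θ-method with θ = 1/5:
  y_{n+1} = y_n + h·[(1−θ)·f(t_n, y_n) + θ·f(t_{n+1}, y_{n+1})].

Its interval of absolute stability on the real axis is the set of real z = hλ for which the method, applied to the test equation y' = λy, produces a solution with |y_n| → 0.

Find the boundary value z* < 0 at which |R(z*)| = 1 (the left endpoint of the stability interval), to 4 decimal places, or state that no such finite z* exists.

z* = -3.3333.

With y'=λy (z=hλ):
  y_{n+1} = y_n + z·[4/5·y_n + 1/5·y_{n+1}] ⇒ (1 − 1/5z)y_{n+1} = (1 + 4/5z)y_n
  Hence R(z) = (1 + 4/5z)/(1 − 1/5z).

Solve |R(x)|<1 on ℝ⁻.
x=-1.06: |R|=0.1254
R=−1: 1+4/5x = −1+1/5x ⇒ -3/5x=2 ⇒ x=2/(-3/5)=-3.3333
Confirm numerically:
  x=-3.282: |R|=0.98141 <1
  x=-3.041: |R|=0.89093 <1
  x=-1.811: |R|=0.32947 <1
  x=-1.425: |R|=0.10895 <1
  x=-3.612: |R|=1.09707 >1
  x=-3.482: |R|=1.05258 >1
  x=-3.378: |R|=1.01599 >1
So |R|<1 on (-3.3333, 0).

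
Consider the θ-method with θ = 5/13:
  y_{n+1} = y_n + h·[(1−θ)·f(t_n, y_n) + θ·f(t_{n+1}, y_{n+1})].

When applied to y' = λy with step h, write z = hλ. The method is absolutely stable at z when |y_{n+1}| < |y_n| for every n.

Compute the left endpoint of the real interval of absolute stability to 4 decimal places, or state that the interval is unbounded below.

left endpoint -8.6667.

Set f=λy, z=hλ:
  y_{n+1} = y_n + z·[8/13·y_n + 5/13·y_{n+1}] ⇒ (1 − 5/13z)y_{n+1} = (1 + 8/13z)y_n
  ⇒ R(z) = (1 + 8/13z)/(1 − 5/13z).

Solve |R(x)|<1 on ℝ⁻.
x=-0.57: |R|=0.5325
R=−1: 1+8/13x = −1+5/13x ⇒ -3/13x=2 ⇒ x=2/(-3/13)=-8.6667
Confirm numerically:
  x=-7.773: |R|=0.94831 <1
  x=-7.447: |R|=0.92716 <1
  x=-6.449: |R|=0.85296 <1
  x=-5.810: |R|=0.79620 <1
  x=-9.134: |R|=1.02390 >1
  x=-8.870: |R|=1.01064 >1
Stable set (-8.6667, 0).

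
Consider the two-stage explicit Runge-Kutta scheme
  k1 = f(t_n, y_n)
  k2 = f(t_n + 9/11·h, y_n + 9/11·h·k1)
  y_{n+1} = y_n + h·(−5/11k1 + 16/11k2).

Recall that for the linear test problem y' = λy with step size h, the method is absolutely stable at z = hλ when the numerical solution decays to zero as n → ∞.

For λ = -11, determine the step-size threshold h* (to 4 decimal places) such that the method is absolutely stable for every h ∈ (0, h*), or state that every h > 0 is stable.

(-0.8403,0); λ=-11 ⇒ h* = (121/144)/11 = 0.0764.

With y'=λy (z=hλ):
  k1=λy_n ⇒ h·k1=z·y_n;  k2=λ(1+9/11z)y_n ⇒ h·k2=z(1+9/11z)y_n
  y_{n+1}/y_n = 1 − 5/11z + 16/11z(1+9/11z) = 1 + z + 144/121z²
  R(z) = 1 + z + 144/121z².

Need |R(x)|<1, x<0.
x=-1.23: |R|=1.5705
R=1: x+144/121x²=0 ⇒ x=−121/144=-0.8403; min R=1−1/(4·144/121)=0.7899>−1
Confirm numerically:
  x=-0.488: |R|=0.79541 <1
  x=-0.424: |R|=0.78995 <1
  x=-0.410: |R|=0.79005 <1
  x=-1.081: |R|=1.30968 >1
  x=-0.977: |R|=1.15897 >1
Stable set (-0.8403, 0).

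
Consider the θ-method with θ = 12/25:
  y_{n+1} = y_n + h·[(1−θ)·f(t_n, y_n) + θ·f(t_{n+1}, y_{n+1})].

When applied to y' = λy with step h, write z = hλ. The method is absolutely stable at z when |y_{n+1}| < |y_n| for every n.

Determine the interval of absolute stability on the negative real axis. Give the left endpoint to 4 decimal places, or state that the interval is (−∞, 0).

z∈(-50.0000,0).

With y'=λy (z=hλ):
  y_{n+1} = y_n + z·[13/25·y_n + 12/25·y_{n+1}] ⇒ (1 − 12/25z)y_{n+1} = (1 + 13/25z)y_n
  R(z) = (1 + 13/25z)/(1 − 12/25z).

Boundary: |R(x)|=1, x<0.
x=-0.52: |R|=0.5839
R=−1: 1+13/25x = −1+12/25x ⇒ -1/25x=2 ⇒ x=2/(-1/25)=-50.0000
Confirm numerically:
  x=-40.211: |R|=0.98071 <1
  x=-36.596: |R|=0.97112 <1
  x=-32.672: |R|=0.95845 <1
  x=-50.294: |R|=1.00047 >1
  x=-50.260: |R|=1.00041 >1
  x=-50.168: |R|=1.00027 >1
Interval (-50.0000, 0).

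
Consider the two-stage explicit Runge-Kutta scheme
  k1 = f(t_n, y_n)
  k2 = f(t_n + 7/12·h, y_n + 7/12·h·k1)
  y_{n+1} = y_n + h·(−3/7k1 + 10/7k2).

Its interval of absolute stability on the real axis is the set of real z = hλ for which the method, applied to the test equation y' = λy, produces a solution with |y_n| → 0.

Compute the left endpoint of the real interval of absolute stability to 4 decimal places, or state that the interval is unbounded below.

On y'=λy, z=hλ:
  k1=λy_n ⇒ h·k1=z·y_n;  k2=λ(1+7/12z)y_n ⇒ h·k2=z(1+7/12z)y_n
  y_{n+1}/y_n = 1 − 3/7z + 10/7z(1+7/12z) = 1 + z + 5/6z²
  R(z) = 1 + z + 5/6z².

Solve |R(x)|<1 on ℝ⁻.
x=-1.18: |R|=0.9803
R=1: x+5/6x²=0 ⇒ x=−6/5=-1.2000; min R=1−1/(4·5/6)=0.7000>−1
Confirm numerically:
  x=-1.147: |R|=0.94934 <1
  x=-1.099: |R|=0.90750 <1
  x=-0.875: |R|=0.76302 <1
  x=-0.510: |R|=0.70675 <1
  x=-1.755: |R|=1.81169 >1
  x=-1.446: |R|=1.29643 >1
  x=-1.242: |R|=1.04347 >1
Interval (-1.2000, 0).

left endpoint -1.2000.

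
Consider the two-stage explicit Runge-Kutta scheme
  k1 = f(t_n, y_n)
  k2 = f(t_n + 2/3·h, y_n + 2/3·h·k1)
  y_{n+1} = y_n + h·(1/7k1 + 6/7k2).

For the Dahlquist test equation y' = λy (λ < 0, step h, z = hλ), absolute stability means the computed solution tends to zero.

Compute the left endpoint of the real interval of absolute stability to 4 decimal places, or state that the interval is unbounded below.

Set f=λy, z=hλ:
  k1=λy_n ⇒ h·k1=z·y_n;  k2=λ(1+2/3z)y_n ⇒ h·k2=z(1+2/3z)y_n
  y_{n+1}/y_n = 1 + 1/7z + 6/7z(1+2/3z) = 1 + z + 4/7z²
  ⇒ R(z) = 1 + z + 4/7z².

Solve |R(x)|<1 on ℝ⁻.
x=-1.44: |R|=0.7449
R=1: x+4/7x²=0 ⇒ x=−7/4=-1.7500; min R=1−1/(4·4/7)=0.5625>−1
Confirm numerically:
  x=-1.616: |R|=0.87626 <1
  x=-1.328: |R|=0.67976 <1
  x=-0.785: |R|=0.56713 <1
  x=-0.757: |R|=0.57046 <1
  x=-2.331: |R|=1.77389 >1
  x=-2.248: |R|=1.63972 >1
  x=-2.057: |R|=1.36086 >1
So |R|<1 on (-1.7500, 0).

left endpoint -1.7500.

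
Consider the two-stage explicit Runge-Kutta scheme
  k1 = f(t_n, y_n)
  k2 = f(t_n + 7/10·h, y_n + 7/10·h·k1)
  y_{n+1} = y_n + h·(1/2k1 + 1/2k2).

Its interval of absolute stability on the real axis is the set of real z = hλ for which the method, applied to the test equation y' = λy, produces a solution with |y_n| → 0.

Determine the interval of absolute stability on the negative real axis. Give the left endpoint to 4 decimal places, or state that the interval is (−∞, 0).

z∈(-2.8571,0).

With y'=λy (z=hλ):
  k1=λy_n ⇒ h·k1=z·y_n;  k2=λ(1+7/10z)y_n ⇒ h·k2=z(1+7/10z)y_n
  y_{n+1}/y_n = 1 + 1/2z + 1/2z(1+7/10z) = 1 + z + 7/20z²
  ⇒ R(z) = 1 + z + 7/20z².

Find x<0 with |R(x)|<1.
x=-1.65: |R|=0.3029
R=1: x+7/20x²=0 ⇒ x=−20/7=-2.8571; min R=1−1/(4·7/20)=0.2857>−1
Confirm numerically:
  x=-2.780: |R|=0.92494 <1
  x=-2.570: |R|=0.74171 <1
  x=-2.000: |R|=0.40000 <1
  x=-3.253: |R|=1.45070 >1
  x=-2.908: |R|=1.05176 >1
Interval (-2.8571, 0).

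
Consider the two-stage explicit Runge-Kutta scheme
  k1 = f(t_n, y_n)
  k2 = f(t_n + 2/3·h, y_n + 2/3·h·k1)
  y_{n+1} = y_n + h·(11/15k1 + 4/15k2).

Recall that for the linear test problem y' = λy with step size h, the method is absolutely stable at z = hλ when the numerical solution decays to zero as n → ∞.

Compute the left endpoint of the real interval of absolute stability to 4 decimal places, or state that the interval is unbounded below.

z* = -5.6250.

With y'=λy (z=hλ):
  k1=λy_n ⇒ h·k1=z·y_n;  k2=λ(1+2/3z)y_n ⇒ h·k2=z(1+2/3z)y_n
  y_{n+1}/y_n = 1 + 11/15z + 4/15z(1+2/3z) = 1 + z + 8/45z²
  R(z) = 1 + z + 8/45z².

Need |R(x)|<1, x<0.
x=-0.41: |R|=0.6199
R=1: x+8/45x²=0 ⇒ x=−45/8=-5.6250; min R=1−1/(4·8/45)=-0.4062>−1
Confirm numerically:
  x=-4.934: |R|=0.39389 <1
  x=-4.834: |R|=0.32023 <1
  x=-4.394: |R|=0.03840 <1
  x=-4.067: |R|=0.12647 <1
  x=-5.980: |R|=1.37740 >1
  x=-5.926: |R|=1.31711 >1
  x=-5.747: |R|=1.12465 >1
Interval (-5.6250, 0).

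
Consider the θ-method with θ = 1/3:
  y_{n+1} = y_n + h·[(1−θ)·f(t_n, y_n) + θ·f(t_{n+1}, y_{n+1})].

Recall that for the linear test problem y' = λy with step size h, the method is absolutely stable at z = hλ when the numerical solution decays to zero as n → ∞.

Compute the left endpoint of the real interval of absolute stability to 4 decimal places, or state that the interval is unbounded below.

Test eqn y'=λy, z=hλ:
  y_{n+1} = y_n + z·[2/3·y_n + 1/3·y_{n+1}] ⇒ (1 − 1/3z)y_{n+1} = (1 + 2/3z)y_n
  R(z) = (1 + 2/3z)/(1 − 1/3z).

Solve |R(x)|<1 on ℝ⁻.
x=-0.62: |R|=0.4862
R=−1: 1+2/3x = −1+1/3x ⇒ -1/3x=2 ⇒ x=2/(-1/3)=-6.0000
Confirm numerically:
  x=-4.783: |R|=0.84363 <1
  x=-4.694: |R|=0.83026 <1
  x=-4.622: |R|=0.81921 <1
  x=-6.551: |R|=1.05769 >1
  x=-6.115: |R|=1.01262 >1
Interval (-6.0000, 0).

left endpoint -6.0000.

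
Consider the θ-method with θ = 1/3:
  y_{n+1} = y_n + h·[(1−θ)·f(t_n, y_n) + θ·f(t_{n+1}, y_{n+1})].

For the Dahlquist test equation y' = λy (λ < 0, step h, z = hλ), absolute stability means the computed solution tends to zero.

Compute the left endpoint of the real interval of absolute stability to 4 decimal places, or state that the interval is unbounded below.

Set f=λy, z=hλ:
  y_{n+1} = y_n + z·[2/3·y_n + 1/3·y_{n+1}] ⇒ (1 − 1/3z)y_{n+1} = (1 + 2/3z)y_n
  so R(z) = (1 + 2/3z)/(1 − 1/3z).

Solve |R(x)|<1 on ℝ⁻.
x=-1.1: |R|=0.1951
R=−1: 1+2/3x = −1+1/3x ⇒ -1/3x=2 ⇒ x=2/(-1/3)=-6.0000
Confirm numerically:
  x=-5.265: |R|=0.91107 <1
  x=-5.087: |R|=0.88710 <1
  x=-4.072: |R|=0.72738 <1
  x=-3.120: |R|=0.52941 <1
  x=-6.416: |R|=1.04418 >1
  x=-6.388: |R|=1.04133 >1
Interval (-6.0000, 0).

z* = -6.0000.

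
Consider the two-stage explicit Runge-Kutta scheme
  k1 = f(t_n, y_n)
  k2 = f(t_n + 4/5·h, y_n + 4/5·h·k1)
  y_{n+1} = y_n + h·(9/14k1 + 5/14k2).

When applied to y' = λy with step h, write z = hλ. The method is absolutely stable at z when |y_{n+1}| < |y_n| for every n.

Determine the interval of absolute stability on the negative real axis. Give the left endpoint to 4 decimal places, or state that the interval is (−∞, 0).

Set f=λy, z=hλ:
  k1=λy_n ⇒ h·k1=z·y_n;  k2=λ(1+4/5z)y_n ⇒ h·k2=z(1+4/5z)y_n
  y_{n+1}/y_n = 1 + 9/14z + 5/14z(1+4/5z) = 1 + z + 2/7z²
  R(z) = 1 + z + 2/7z².

Need |R(x)|<1, x<0.
x=-1.3: |R|=0.1829
R=1: x+2/7x²=0 ⇒ x=−7/2=-3.5000; min R=1−1/(4·2/7)=0.1250>−1
Confirm numerically:
  x=-2.542: |R|=0.30422 <1
  x=-2.051: |R|=0.15089 <1
  x=-1.849: |R|=0.12780 <1
  x=-4.054: |R|=1.64169 >1
  x=-3.911: |R|=1.45926 >1
  x=-3.608: |R|=1.11133 >1
So |R|<1 on (-3.5000, 0).

(-3.5000, 0).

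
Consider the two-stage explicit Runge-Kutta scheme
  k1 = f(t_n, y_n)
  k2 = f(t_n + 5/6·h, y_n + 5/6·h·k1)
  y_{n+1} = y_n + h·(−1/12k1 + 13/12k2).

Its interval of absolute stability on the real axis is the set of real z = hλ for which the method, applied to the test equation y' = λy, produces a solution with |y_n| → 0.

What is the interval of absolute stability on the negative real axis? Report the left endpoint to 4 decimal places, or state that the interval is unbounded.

z∈(-1.1077,0).

On y'=λy, z=hλ:
  k1=λy_n ⇒ h·k1=z·y_n;  k2=λ(1+5/6z)y_n ⇒ h·k2=z(1+5/6z)y_n
  y_{n+1}/y_n = 1 − 1/12z + 13/12z(1+5/6z) = 1 + z + 65/72z²
  ⇒ R(z) = 1 + z + 65/72z².

Solve |R(x)|<1 on ℝ⁻.
x=-1.54: |R|=1.6010
R=1: x+65/72x²=0 ⇒ x=−72/65=-1.1077; min R=1−1/(4·65/72)=0.7231>−1
Confirm numerically:
  x=-0.510: |R|=0.72481 <1
  x=-0.505: |R|=0.72523 <1
  x=-0.482: |R|=0.72774 <1
  x=-1.599: |R|=1.70922 >1
  x=-1.272: |R|=1.18868 >1
  x=-1.171: |R|=1.06693 >1
So |R|<1 on (-1.1077, 0).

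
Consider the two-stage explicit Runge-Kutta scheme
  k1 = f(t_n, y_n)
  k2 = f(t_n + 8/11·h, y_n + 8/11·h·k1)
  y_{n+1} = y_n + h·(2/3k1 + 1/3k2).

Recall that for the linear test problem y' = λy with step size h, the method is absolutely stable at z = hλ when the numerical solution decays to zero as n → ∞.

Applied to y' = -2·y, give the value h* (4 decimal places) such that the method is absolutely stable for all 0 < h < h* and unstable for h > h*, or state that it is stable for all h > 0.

(-4.1250,0); λ=-2 ⇒ h* = (33/8)/2 = 2.0625.

Test eqn y'=λy, z=hλ:
  k1=λy_n ⇒ h·k1=z·y_n;  k2=λ(1+8/11z)y_n ⇒ h·k2=z(1+8/11z)y_n
  y_{n+1}/y_n = 1 + 2/3z + 1/3z(1+8/11z) = 1 + z + 8/33z²
  ⇒ R(z) = 1 + z + 8/33z².

Need |R(x)|<1, x<0.
x=-1.07: |R|=0.2076
R=1: x+8/33x²=0 ⇒ x=−33/8=-4.1250; min R=1−1/(4·8/33)=-0.0312>−1
Confirm numerically:
  x=-3.708: |R|=0.62515 <1
  x=-3.013: |R|=0.18777 <1
  x=-2.724: |R|=0.07483 <1
  x=-4.705: |R|=1.66155 >1
  x=-4.534: |R|=1.44955 >1
  x=-4.272: |R|=1.15224 >1
So |R|<1 on (-4.1250, 0).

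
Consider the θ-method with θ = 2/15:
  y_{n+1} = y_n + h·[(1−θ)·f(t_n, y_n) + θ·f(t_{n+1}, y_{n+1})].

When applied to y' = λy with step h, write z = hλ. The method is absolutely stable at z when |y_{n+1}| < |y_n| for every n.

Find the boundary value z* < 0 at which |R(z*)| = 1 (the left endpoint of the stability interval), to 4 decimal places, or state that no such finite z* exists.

On y'=λy, z=hλ:
  y_{n+1} = y_n + z·[13/15·y_n + 2/15·y_{n+1}] ⇒ (1 − 2/15z)y_{n+1} = (1 + 13/15z)y_n
  Hence R(z) = (1 + 13/15z)/(1 − 2/15z).

Boundary: |R(x)|=1, x<0.
x=-1.27: |R|=0.0861
R=−1: 1+13/15x = −1+2/15x ⇒ -11/15x=2 ⇒ x=2/(-11/15)=-2.7273
Confirm numerically:
  x=-2.546: |R|=0.90076 <1
  x=-2.035: |R|=0.60068 <1
  x=-1.668: |R|=0.36453 <1
  x=-3.005: |R|=1.14541 >1
  x=-2.886: |R|=1.08406 >1
So |R|<1 on (-2.7273, 0).

z* = -2.7273.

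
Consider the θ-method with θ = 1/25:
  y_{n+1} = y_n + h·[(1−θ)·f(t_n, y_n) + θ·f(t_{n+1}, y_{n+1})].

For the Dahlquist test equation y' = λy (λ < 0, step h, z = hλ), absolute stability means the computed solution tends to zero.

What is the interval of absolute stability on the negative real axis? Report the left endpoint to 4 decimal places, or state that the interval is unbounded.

z∈(-2.1739,0).

Set f=λy, z=hλ:
  y_{n+1} = y_n + z·[24/25·y_n + 1/25·y_{n+1}] ⇒ (1 − 1/25z)y_{n+1} = (1 + 24/25z)y_n
  Hence R(z) = (1 + 24/25z)/(1 − 1/25z).

Need |R(x)|<1, x<0.
x=-0.38: |R|=0.6257
R=−1: 1+24/25x = −1+1/25x ⇒ -23/25x=2 ⇒ x=2/(-23/25)=-2.1739
Confirm numerically:
  x=-1.377: |R|=0.30511 <1
  x=-1.111: |R|=0.06373 <1
  x=-0.979: |R|=0.05789 <1
  x=-2.726: |R|=1.45798 >1
  x=-2.577: |R|=1.33619 >1
  x=-2.343: |R|=1.14223 >1
Stable set (-2.1739, 0).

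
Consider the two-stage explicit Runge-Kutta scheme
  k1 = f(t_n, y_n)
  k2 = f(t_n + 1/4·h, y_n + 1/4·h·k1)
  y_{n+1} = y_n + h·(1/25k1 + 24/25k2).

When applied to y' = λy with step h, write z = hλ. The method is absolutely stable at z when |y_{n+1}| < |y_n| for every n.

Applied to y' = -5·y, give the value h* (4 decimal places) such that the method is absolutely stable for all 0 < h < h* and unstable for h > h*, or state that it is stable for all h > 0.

Set f=λy, z=hλ:
  k1=λy_n ⇒ h·k1=z·y_n;  k2=λ(1+1/4z)y_n ⇒ h·k2=z(1+1/4z)y_n
  y_{n+1}/y_n = 1 + 1/25z + 24/25z(1+1/4z) = 1 + z + 6/25z²
  Hence R(z) = 1 + z + 6/25z².

Solve |R(x)|<1 on ℝ⁻.
x=-0.71: |R|=0.4110
R=1: x+6/25x²=0 ⇒ x=−25/6=-4.1667; min R=1−1/(4·6/25)=-0.0417>−1
Confirm numerically:
  x=-3.777: |R|=0.64677 <1
  x=-2.925: |R|=0.12835 <1
  x=-2.193: |R|=0.03878 <1
  x=-1.901: |R|=0.03369 <1
  x=-4.555: |R|=1.42453 >1
  x=-4.256: |R|=1.09125 >1
Stable set (-4.1667, 0).

(-4.1667,0); λ=-5 ⇒ h* = (25/6)/5 = 0.8333.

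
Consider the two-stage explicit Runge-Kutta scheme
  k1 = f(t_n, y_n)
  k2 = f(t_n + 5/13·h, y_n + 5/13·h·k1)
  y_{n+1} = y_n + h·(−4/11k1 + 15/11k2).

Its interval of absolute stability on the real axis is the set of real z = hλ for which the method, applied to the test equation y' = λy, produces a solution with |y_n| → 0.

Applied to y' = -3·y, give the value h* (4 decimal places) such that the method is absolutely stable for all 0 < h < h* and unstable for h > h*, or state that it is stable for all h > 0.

(-1.9067,0); λ=-3 ⇒ h* = (143/75)/3 = 0.6356.

Test eqn y'=λy, z=hλ:
  k1=λy_n ⇒ h·k1=z·y_n;  k2=λ(1+5/13z)y_n ⇒ h·k2=z(1+5/13z)y_n
  y_{n+1}/y_n = 1 − 4/11z + 15/11z(1+5/13z) = 1 + z + 75/143z²
  Hence R(z) = 1 + z + 75/143z².

Solve |R(x)|<1 on ℝ⁻.
x=-1.68: |R|=0.8003
R=1: x+75/143x²=0 ⇒ x=−143/75=-1.9067; min R=1−1/(4·75/143)=0.5233>−1
Confirm numerically:
  x=-1.463: |R|=0.65957 <1
  x=-1.390: |R|=0.62334 <1
  x=-1.385: |R|=0.62106 <1
  x=-1.383: |R|=0.62016 <1
  x=-2.428: |R|=1.66388 >1
  x=-2.096: |R|=1.20813 >1
Stable set (-1.9067, 0).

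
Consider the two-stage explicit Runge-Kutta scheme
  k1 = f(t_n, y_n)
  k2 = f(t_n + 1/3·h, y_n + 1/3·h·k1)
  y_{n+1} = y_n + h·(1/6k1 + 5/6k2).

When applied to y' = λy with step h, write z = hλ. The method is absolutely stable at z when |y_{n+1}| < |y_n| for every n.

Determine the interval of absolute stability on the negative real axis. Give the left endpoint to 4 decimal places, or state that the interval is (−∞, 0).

Test eqn y'=λy, z=hλ:
  k1=λy_n ⇒ h·k1=z·y_n;  k2=λ(1+1/3z)y_n ⇒ h·k2=z(1+1/3z)y_n
  y_{n+1}/y_n = 1 + 1/6z + 5/6z(1+1/3z) = 1 + z + 5/18z²
  ⇒ R(z) = 1 + z + 5/18z².

Solve |R(x)|<1 on ℝ⁻.
x=-0.76: |R|=0.4004
R=1: x+5/18x²=0 ⇒ x=−18/5=-3.6000; min R=1−1/(4·5/18)=0.1000>−1
Confirm numerically:
  x=-3.045: |R|=0.53056 <1
  x=-2.383: |R|=0.19441 <1
  x=-1.860: |R|=0.10100 <1
  x=-1.855: |R|=0.10084 <1
  x=-4.017: |R|=1.46530 >1
  x=-3.772: |R|=1.18022 >1
  x=-3.717: |R|=1.12080 >1
Stable set (-3.6000, 0).

(-3.6000, 0).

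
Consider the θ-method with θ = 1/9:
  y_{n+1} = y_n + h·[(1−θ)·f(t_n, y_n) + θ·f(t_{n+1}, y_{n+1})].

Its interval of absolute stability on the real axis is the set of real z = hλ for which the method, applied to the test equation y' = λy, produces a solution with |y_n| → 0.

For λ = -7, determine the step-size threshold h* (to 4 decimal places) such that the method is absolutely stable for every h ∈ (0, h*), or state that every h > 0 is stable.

(-2.5714,0); λ=-7 ⇒ h* = (18/7)/7 = 0.3673.

Test eqn y'=λy, z=hλ:
  y_{n+1} = y_n + z·[8/9·y_n + 1/9·y_{n+1}] ⇒ (1 − 1/9z)y_{n+1} = (1 + 8/9z)y_n
  ⇒ R(z) = (1 + 8/9z)/(1 − 1/9z).

Find x<0 with |R(x)|<1.
x=-0.36: |R|=0.6538
R=−1: 1+8/9x = −1+1/9x ⇒ -7/9x=2 ⇒ x=2/(-7/9)=-2.5714
Confirm numerically:
  x=-2.539: |R|=0.98033 <1
  x=-2.199: |R|=0.76721 <1
  x=-1.727: |R|=0.44896 <1
  x=-1.506: |R|=0.29012 <1
  x=-2.931: |R|=1.21096 >1
  x=-2.808: |R|=1.14024 >1
  x=-2.704: |R|=1.07929 >1
Stable set (-2.5714, 0).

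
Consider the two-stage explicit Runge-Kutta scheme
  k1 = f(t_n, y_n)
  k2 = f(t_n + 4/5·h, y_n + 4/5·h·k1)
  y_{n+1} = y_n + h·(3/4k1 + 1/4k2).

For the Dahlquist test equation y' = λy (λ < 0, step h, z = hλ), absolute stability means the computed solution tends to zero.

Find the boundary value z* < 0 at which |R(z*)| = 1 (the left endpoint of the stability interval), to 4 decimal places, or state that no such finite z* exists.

On y'=λy, z=hλ:
  k1=λy_n ⇒ h·k1=z·y_n;  k2=λ(1+4/5z)y_n ⇒ h·k2=z(1+4/5z)y_n
  y_{n+1}/y_n = 1 + 3/4z + 1/4z(1+4/5z) = 1 + z + 1/5z²
  R(z) = 1 + z + 1/5z².

Boundary: |R(x)|=1, x<0.
x=-1.68: |R|=0.1155
R=1: x+1/5x²=0 ⇒ x=−5=-5.0000; min R=1−1/(4·1/5)=-0.2500>−1
Confirm numerically:
  x=-3.830: |R|=0.10378 <1
  x=-3.106: |R|=0.17655 <1
  x=-2.385: |R|=0.24735 <1
  x=-5.575: |R|=1.64112 >1
  x=-5.473: |R|=1.51775 >1
  x=-5.079: |R|=1.08025 >1
Stable set (-5.0000, 0).

left endpoint -5.0000.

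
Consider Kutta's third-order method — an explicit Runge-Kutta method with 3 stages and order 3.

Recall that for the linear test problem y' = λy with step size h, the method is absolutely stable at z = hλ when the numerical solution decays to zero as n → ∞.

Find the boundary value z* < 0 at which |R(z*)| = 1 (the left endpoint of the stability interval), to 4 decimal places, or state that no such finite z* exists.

On y'=λy, z=hλ:
  order 3, 3-stage ⇒ R(z)=1+z+z^2/2+z^3/6
  (e.g. R(-1.41)=0.11685, |R|=0.11685)

Need |R(x)|<1, x<0.
x=-1.41: |R|=0.1168
|R(-1.87)|=0.2114 |R(-1.07)|=0.2983 |R(-1.03)|=0.3183
Bisect:
  x_lo=-3.2947 |R|=2.8280  x_hi=-0.1636 |R|=0.8490
  mid=-1.72918 |R|=0.09588 →hi
  mid=-2.51196 |R|=0.99871 →hi
  mid=-2.90335 |R|=1.76756 →lo
  mid=-2.70765 |R|=1.35043 →lo
  mid=-2.60981 |R|=1.16686 →lo
  mid=-2.56088 |R|=1.08092 →lo
  mid=-2.53642 |R|=1.03935 →lo
  ...
  [-2.51291,-2.51272] ⇒ x*=-2.5127
So |R|<1 on (-2.5127, 0).

z* = -2.5127.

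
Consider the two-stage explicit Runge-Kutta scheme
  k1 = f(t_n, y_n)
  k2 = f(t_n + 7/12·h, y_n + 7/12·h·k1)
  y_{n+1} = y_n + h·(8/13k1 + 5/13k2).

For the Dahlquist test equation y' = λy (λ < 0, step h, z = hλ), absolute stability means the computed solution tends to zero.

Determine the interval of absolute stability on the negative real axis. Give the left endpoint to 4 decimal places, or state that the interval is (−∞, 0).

On y'=λy, z=hλ:
  k1=λy_n ⇒ h·k1=z·y_n;  k2=λ(1+7/12z)y_n ⇒ h·k2=z(1+7/12z)y_n
  y_{n+1}/y_n = 1 + 8/13z + 5/13z(1+7/12z) = 1 + z + 35/156z²
  Hence R(z) = 1 + z + 35/156z².

Find x<0 with |R(x)|<1.
x=-1.68: |R|=0.0468
R=1: x+35/156x²=0 ⇒ x=−156/35=-4.4571; min R=1−1/(4·35/156)=-0.1143>−1
Confirm numerically:
  x=-3.056: |R|=0.03932 <1
  x=-2.781: |R|=0.04582 <1
  x=-2.588: |R|=0.08530 <1
  x=-2.417: |R|=0.10632 <1
  x=-4.860: |R|=1.43927 >1
  x=-4.666: |R|=1.21864 >1
Stable set (-4.4571, 0).

(-4.4571, 0).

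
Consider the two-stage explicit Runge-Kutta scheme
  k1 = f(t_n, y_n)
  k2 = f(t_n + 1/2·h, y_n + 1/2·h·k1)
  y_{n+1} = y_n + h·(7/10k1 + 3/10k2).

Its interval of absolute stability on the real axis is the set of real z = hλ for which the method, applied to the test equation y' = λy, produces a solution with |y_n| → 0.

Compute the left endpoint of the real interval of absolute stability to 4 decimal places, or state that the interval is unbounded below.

z* = -6.6667.

Set f=λy, z=hλ:
  k1=λy_n ⇒ h·k1=z·y_n;  k2=λ(1+1/2z)y_n ⇒ h·k2=z(1+1/2z)y_n
  y_{n+1}/y_n = 1 + 7/10z + 3/10z(1+1/2z) = 1 + z + 3/20z²
  ⇒ R(z) = 1 + z + 3/20z².

Need |R(x)|<1, x<0.
x=-1.75: |R|=0.2906
R=1: x+3/20x²=0 ⇒ x=−20/3=-6.6667; min R=1−1/(4·3/20)=-0.6667>−1
Confirm numerically:
  x=-5.300: |R|=0.08650 <1
  x=-4.172: |R|=0.56116 <1
  x=-2.705: |R|=0.60745 <1
  x=-7.134: |R|=1.50009 >1
  x=-6.877: |R|=1.21697 >1
  x=-6.805: |R|=1.14120 >1
So |R|<1 on (-6.6667, 0).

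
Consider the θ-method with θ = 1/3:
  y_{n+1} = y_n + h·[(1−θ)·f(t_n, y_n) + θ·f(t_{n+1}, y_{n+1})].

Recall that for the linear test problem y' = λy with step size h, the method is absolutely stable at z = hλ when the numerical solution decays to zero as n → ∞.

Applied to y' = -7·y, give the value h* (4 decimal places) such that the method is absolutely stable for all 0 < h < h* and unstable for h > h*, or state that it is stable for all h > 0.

(-6.0000,0); λ=-7 ⇒ h* = (6)/7 = 0.8571.

With y'=λy (z=hλ):
  y_{n+1} = y_n + z·[2/3·y_n + 1/3·y_{n+1}] ⇒ (1 − 1/3z)y_{n+1} = (1 + 2/3z)y_n
  ⇒ R(z) = (1 + 2/3z)/(1 − 1/3z).

Solve |R(x)|<1 on ℝ⁻.
x=-1.16: |R|=0.1635
R=−1: 1+2/3x = −1+1/3x ⇒ -1/3x=2 ⇒ x=2/(-1/3)=-6.0000
Confirm numerically:
  x=-5.394: |R|=0.92781 <1
  x=-4.195: |R|=0.74913 <1
  x=-4.055: |R|=0.72431 <1
  x=-2.741: |R|=0.43233 <1
  x=-6.355: |R|=1.03795 >1
  x=-6.174: |R|=1.01897 >1
  x=-6.119: |R|=1.01305 >1
Stable set (-6.0000, 0).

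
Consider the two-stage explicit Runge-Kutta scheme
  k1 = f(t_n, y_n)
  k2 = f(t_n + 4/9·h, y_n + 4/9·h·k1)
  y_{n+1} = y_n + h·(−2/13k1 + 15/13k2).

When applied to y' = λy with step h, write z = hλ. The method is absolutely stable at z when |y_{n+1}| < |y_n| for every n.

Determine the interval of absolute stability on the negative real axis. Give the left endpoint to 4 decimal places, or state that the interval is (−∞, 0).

Test eqn y'=λy, z=hλ:
  k1=λy_n ⇒ h·k1=z·y_n;  k2=λ(1+4/9z)y_n ⇒ h·k2=z(1+4/9z)y_n
  y_{n+1}/y_n = 1 − 2/13z + 15/13z(1+4/9z) = 1 + z + 20/39z²
  Hence R(z) = 1 + z + 20/39z².

Solve |R(x)|<1 on ℝ⁻.
x=-1.59: |R|=0.7065
R=1: x+20/39x²=0 ⇒ x=−39/20=-1.9500; min R=1−1/(4·20/39)=0.5125>−1
Confirm numerically:
  x=-1.517: |R|=0.66315 <1
  x=-1.460: |R|=0.63313 <1
  x=-1.267: |R|=0.55623 <1
  x=-2.308: |R|=1.42373 >1
  x=-2.216: |R|=1.30229 >1
  x=-2.179: |R|=1.25589 >1
So |R|<1 on (-1.9500, 0).

(-1.9500, 0).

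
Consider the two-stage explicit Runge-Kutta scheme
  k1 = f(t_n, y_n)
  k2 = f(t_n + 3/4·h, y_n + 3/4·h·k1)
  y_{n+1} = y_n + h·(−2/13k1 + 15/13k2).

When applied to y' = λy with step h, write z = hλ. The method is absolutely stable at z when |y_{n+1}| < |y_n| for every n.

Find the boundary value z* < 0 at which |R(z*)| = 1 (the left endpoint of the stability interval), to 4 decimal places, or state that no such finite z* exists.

z* = -1.1556.

With y'=λy (z=hλ):
  k1=λy_n ⇒ h·k1=z·y_n;  k2=λ(1+3/4z)y_n ⇒ h·k2=z(1+3/4z)y_n
  y_{n+1}/y_n = 1 − 2/13z + 15/13z(1+3/4z) = 1 + z + 45/52z²
  so R(z) = 1 + z + 45/52z².

Boundary: |R(x)|=1, x<0.
x=-1.46: |R|=1.3847
R=1: x+45/52x²=0 ⇒ x=−52/45=-1.1556; min R=1−1/(4·45/52)=0.7111>−1
Confirm numerically:
  x=-0.979: |R|=0.85042 <1
  x=-0.805: |R|=0.75579 <1
  x=-0.581: |R|=0.71112 <1
  x=-1.753: |R|=1.90633 >1
  x=-1.519: |R|=1.47775 >1
  x=-1.259: |R|=1.11270 >1
So |R|<1 on (-1.1556, 0).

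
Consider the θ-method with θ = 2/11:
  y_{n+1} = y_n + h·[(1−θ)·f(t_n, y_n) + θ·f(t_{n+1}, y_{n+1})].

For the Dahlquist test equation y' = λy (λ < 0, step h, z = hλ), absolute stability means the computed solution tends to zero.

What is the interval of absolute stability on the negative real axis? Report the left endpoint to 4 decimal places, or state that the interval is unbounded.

z∈(-3.1429,0).

Set f=λy, z=hλ:
  y_{n+1} = y_n + z·[9/11·y_n + 2/11·y_{n+1}] ⇒ (1 − 2/11z)y_{n+1} = (1 + 9/11z)y_n
  ⇒ R(z) = (1 + 9/11z)/(1 − 2/11z).

Need |R(x)|<1, x<0.
x=-1.2: |R|=0.0149
R=−1: 1+9/11x = −1+2/11x ⇒ -7/11x=2 ⇒ x=2/(-7/11)=-3.1429
Confirm numerically:
  x=-2.512: |R|=0.72441 <1
  x=-2.068: |R|=0.50291 <1
  x=-1.328: |R|=0.06971 <1
  x=-1.279: |R|=0.03769 <1
  x=-3.484: |R|=1.13290 >1
  x=-3.381: |R|=1.09385 >1
  x=-3.168: |R|=1.01015 >1
Interval (-3.1429, 0).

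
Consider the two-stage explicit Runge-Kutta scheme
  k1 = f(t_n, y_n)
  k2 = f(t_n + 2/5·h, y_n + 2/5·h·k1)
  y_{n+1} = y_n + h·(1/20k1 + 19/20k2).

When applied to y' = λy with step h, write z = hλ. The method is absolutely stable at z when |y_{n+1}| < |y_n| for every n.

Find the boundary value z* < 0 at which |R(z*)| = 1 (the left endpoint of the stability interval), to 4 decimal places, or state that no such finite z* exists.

With y'=λy (z=hλ):
  k1=λy_n ⇒ h·k1=z·y_n;  k2=λ(1+2/5z)y_n ⇒ h·k2=z(1+2/5z)y_n
  y_{n+1}/y_n = 1 + 1/20z + 19/20z(1+2/5z) = 1 + z + 19/50z²
  so R(z) = 1 + z + 19/50z².

Find x<0 with |R(x)|<1.
x=-0.98: |R|=0.3850
R=1: x+19/50x²=0 ⇒ x=−50/19=-2.6316; min R=1−1/(4·19/50)=0.3421>−1
Confirm numerically:
  x=-2.589: |R|=0.95811 <1
  x=-2.312: |R|=0.71923 <1
  x=-2.099: |R|=0.57520 <1
  x=-1.403: |R|=0.34500 <1
  x=-3.197: |R|=1.68691 >1
  x=-3.113: |R|=1.56949 >1
  x=-2.732: |R|=1.10425 >1
Interval (-2.6316, 0).

left endpoint -2.6316.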